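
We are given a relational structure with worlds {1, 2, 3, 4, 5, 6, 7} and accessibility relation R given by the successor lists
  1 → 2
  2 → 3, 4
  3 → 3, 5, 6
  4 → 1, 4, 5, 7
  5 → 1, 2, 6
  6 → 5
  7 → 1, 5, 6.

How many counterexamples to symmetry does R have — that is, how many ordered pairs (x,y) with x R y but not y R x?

13

Enumerating: (1,2), (2,3), (2,4), (3,5), (3,6), (4,1), (4,5), (4,7), (5,1), (5,2), (7,1), (7,5), (7,6).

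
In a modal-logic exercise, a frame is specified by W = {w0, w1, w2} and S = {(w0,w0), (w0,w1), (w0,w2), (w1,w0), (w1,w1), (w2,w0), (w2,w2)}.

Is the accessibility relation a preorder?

Reflexive: yes — every world is S-related to itself.
Transitive: no — w1 S w0 and w0 S w2, but not w1 S w2.
So S is not a preorder.

No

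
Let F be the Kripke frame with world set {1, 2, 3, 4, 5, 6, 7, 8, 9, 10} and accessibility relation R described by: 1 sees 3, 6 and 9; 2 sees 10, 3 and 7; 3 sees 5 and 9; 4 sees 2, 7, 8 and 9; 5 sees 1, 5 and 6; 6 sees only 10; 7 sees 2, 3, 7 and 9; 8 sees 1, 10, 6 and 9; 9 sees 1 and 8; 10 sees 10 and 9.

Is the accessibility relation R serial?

Yes

Serial: yes — every world has a successor (e.g. 1 R 3).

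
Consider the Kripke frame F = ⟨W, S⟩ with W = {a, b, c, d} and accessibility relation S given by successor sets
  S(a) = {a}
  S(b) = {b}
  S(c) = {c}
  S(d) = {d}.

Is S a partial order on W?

Reflexive: yes — every world is S-related to itself.
Transitive: yes — every two-step S-path is closed by a direct edge.
Antisymmetric: yes — no distinct pair is related both ways.
So S is a partial order.

Yes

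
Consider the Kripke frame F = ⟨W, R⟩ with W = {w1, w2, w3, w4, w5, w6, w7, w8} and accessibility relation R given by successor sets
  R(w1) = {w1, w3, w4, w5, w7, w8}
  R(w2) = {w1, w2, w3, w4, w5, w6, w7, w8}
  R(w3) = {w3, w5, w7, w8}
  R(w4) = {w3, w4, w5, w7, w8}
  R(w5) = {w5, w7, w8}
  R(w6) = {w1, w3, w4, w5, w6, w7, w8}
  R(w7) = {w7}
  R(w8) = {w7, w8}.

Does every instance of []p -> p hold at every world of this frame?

The schema T characterises exactly the reflexive frames.
Reflexive: yes — every world is R-related to itself.

Yes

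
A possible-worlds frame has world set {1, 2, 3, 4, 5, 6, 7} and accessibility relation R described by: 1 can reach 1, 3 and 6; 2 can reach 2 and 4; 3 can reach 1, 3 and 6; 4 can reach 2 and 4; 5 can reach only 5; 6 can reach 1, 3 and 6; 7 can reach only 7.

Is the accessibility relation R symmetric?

Symmetric: yes — every pair in R has its reverse in R.

Yes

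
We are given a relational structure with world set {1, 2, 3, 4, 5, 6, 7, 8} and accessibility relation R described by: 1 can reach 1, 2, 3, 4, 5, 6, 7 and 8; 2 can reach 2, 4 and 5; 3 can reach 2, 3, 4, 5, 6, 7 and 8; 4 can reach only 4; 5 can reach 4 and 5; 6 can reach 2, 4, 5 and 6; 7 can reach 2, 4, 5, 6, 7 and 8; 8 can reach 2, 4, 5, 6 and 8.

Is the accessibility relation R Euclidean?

Euclidean: no — 1 R 2 and 1 R 3, but not 2 R 3.

No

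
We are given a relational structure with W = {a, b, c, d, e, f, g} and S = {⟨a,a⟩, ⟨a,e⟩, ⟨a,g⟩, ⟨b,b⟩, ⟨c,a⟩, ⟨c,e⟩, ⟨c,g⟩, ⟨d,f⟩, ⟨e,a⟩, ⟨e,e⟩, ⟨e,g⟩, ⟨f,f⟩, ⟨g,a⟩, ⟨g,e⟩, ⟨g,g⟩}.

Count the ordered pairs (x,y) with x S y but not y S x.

Enumerating: (c,a), (c,e), (c,g), (d,f).

4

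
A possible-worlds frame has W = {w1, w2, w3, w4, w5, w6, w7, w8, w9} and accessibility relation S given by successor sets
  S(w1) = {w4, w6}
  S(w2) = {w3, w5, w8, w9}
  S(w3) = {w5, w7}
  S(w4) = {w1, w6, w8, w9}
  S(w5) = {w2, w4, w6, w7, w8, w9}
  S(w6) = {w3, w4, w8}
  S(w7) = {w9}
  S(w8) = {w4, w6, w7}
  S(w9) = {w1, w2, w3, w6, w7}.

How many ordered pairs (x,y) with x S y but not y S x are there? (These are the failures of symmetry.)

Enumerating: (w1,w6), (w2,w3), (w2,w8), (w3,w5), (w3,w7), (w4,w9), (w5,w4), (w5,w6), (w5,w7), (w5,w8), (w5,w9), (w6,w3), (w8,w7), (w9,w1), (w9,w3), (w9,w6).

16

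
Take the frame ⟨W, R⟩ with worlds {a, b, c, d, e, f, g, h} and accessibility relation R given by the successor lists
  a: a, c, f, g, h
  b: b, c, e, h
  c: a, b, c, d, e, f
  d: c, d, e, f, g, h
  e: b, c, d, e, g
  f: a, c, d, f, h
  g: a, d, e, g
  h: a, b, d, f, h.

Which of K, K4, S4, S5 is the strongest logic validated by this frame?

K

Transitive (axiom 4): no — a R c and c R b, but not a R b.
Reflexive (axiom T): yes — every world is R-related to itself.
Euclidean (axiom 5): no — a R c and a R g, but not c R g.
So F validates K; K4 would additionally require R to be transitive. The strongest is K.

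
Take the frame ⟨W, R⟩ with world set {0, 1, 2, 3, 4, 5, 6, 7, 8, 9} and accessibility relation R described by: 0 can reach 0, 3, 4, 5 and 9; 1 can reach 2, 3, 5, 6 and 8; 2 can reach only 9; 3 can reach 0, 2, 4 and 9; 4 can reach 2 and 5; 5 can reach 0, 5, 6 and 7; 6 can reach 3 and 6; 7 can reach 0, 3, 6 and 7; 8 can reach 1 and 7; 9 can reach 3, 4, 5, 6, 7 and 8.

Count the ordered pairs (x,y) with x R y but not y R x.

23

Enumerating: (0,4), (0,9), (1,2), (1,3), (1,5), (1,6), (2,9), (3,2), (3,4), (4,2), (4,5), (5,6), … and 11 more.
Total: 23.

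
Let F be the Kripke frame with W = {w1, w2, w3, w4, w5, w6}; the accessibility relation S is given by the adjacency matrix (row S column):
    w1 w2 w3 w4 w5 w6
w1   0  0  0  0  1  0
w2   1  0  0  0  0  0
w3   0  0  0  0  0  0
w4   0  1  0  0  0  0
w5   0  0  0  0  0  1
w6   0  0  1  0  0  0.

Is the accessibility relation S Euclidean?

Euclidean: no — w1 S w5 and w1 S w5, but not w5 S w5.

No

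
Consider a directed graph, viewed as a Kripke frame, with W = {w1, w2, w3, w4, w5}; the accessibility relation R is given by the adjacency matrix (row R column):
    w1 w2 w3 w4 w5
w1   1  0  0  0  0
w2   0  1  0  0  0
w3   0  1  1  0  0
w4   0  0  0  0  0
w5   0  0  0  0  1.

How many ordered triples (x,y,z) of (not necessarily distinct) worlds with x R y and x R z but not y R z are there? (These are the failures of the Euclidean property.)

1

Enumerating: (w3,w2,w3).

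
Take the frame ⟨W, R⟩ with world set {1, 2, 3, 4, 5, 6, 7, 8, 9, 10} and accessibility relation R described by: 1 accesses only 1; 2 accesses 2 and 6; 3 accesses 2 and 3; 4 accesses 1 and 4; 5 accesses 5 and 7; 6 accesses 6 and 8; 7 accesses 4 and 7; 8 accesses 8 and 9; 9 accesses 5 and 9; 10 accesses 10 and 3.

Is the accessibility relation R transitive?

No

Transitive: no — 10 R 3 and 3 R 2, but not 10 R 2.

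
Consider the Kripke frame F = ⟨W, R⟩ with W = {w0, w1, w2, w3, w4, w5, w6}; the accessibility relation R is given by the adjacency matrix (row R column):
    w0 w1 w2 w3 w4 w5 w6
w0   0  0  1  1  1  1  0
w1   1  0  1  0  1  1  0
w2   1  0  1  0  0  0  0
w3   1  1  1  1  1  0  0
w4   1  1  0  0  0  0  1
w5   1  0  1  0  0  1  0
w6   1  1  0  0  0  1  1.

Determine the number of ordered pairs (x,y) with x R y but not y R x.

Enumerating: (w1,w0), (w1,w2), (w1,w5), (w3,w1), (w3,w2), (w3,w4), (w4,w6), (w5,w2), (w6,w0), (w6,w1), (w6,w5).

11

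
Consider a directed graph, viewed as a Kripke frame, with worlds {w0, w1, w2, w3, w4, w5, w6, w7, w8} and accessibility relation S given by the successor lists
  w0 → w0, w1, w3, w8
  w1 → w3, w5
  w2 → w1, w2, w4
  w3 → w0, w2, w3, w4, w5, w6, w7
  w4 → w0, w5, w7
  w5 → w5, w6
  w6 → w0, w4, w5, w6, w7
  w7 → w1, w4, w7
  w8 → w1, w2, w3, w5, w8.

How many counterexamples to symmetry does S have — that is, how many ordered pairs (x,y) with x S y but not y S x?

Enumerating: (w0,w1), (w0,w8), (w1,w3), (w1,w5), (w2,w1), (w2,w4), (w3,w2), (w3,w4), (w3,w5), (w3,w6), (w3,w7), (w4,w0), … and 9 more.
Total: 21.

21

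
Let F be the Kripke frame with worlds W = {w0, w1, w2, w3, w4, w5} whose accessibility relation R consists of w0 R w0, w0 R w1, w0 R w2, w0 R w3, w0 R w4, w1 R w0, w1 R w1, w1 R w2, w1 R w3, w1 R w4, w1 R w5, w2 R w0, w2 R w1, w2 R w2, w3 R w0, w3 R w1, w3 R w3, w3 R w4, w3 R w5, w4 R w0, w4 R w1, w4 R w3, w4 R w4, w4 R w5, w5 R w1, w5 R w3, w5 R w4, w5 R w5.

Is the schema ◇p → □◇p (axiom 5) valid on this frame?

Axiom 5 corresponds to the accessibility relation being Euclidean.
Euclidean: no — w0 R w2 and w0 R w3, but not w2 R w3.

No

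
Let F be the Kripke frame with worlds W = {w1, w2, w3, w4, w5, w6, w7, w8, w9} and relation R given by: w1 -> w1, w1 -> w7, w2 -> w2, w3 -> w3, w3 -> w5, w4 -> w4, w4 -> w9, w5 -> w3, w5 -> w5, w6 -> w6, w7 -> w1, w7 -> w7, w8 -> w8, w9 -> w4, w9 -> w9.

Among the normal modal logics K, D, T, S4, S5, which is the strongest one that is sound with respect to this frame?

Serial (axiom D): yes — every world has a successor (e.g. w1 R w1).
Reflexive (axiom T): yes — every world is R-related to itself.
Transitive (axiom 4): yes — every two-step R-path is closed by a direct edge.
Euclidean (axiom 5): yes — any two successors of a common world are R-related.
So F validates K, D, T, S4, S5. The strongest is S5.

S5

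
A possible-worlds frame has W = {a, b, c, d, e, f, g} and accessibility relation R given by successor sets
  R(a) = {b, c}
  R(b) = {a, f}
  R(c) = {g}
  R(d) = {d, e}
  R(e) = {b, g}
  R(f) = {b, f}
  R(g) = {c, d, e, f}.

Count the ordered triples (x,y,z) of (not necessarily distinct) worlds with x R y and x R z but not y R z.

Enumerating: (a,b,b), (a,b,c), (a,c,b), (a,c,c), (b,a,a), (b,a,f), (b,f,a), (c,g,g), (d,e,d), (d,e,e), (e,b,b), (e,b,g), … and 16 more.
Total: 28.

28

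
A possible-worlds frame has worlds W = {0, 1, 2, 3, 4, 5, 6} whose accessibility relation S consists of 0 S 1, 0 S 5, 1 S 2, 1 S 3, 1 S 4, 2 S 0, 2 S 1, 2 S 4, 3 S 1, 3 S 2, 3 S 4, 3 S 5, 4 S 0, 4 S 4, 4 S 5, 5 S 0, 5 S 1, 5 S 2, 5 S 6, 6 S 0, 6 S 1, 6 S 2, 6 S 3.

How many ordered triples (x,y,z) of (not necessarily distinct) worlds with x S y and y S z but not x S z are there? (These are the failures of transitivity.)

35

Enumerating: (0,1,2), (0,1,3), (0,1,4), (0,5,0), (0,5,2), (0,5,6), (1,2,0), (1,2,1), (1,3,1), (1,3,5), (1,4,0), (1,4,5), … and 23 more.
Total: 35.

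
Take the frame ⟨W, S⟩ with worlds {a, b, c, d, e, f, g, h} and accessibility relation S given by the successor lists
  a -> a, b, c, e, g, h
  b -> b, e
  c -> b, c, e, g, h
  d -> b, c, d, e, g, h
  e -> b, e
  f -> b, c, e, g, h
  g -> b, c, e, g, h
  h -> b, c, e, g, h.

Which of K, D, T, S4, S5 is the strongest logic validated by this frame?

D

Serial (axiom D): yes — every world has a successor (e.g. a S a).
Reflexive (axiom T): no — f is not related to itself.
Transitive (axiom 4): yes — every two-step S-path is closed by a direct edge.
Euclidean (axiom 5): no — a S b and a S c, but not b S c.
So F validates K, D; T would additionally require S to be reflexive. The strongest is D.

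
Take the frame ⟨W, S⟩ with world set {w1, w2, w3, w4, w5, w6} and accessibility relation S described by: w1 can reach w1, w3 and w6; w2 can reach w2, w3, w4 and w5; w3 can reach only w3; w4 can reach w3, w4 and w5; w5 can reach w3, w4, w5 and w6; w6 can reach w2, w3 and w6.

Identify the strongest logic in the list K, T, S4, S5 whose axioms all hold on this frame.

T

Reflexive (axiom T): yes — every world is S-related to itself.
Transitive (axiom 4): no — w1 S w6 and w6 S w2, but not w1 S w2.
Euclidean (axiom 5): no — w1 S w3 and w1 S w6, but not w3 S w6.
So F validates K, T; S4 would additionally require S to be transitive. The strongest is T.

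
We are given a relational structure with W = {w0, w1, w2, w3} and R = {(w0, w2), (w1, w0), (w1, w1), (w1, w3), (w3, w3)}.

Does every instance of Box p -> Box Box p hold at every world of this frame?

By correspondence theory, 4 is valid on a frame iff R is transitive.
Transitive: no — w1 R w0 and w0 R w2, but not w1 R w2.

No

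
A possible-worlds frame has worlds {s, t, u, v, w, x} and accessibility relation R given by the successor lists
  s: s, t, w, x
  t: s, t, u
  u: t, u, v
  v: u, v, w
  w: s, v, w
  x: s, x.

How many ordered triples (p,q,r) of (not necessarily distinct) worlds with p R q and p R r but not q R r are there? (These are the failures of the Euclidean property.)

Enumerating: (s,t,w), (s,t,x), (s,w,t), (s,w,x), (s,x,t), (s,x,w), (t,s,u), (t,u,s), (u,t,v), (u,v,t), (v,u,w), (v,w,u), (w,s,v), (w,v,s).

14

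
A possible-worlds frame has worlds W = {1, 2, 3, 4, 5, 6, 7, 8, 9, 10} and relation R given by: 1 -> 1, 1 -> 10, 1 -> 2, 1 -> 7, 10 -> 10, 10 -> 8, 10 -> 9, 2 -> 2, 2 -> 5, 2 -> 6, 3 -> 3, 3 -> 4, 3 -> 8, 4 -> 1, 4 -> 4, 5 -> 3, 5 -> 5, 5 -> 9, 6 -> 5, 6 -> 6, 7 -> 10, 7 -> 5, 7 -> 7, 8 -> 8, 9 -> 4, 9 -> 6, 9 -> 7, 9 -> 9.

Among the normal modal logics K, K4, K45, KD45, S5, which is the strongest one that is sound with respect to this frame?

K

Transitive (axiom 4): no — 1 R 10 and 10 R 8, but not 1 R 8.
Euclidean (axiom 5): no — 1 R 10 and 1 R 2, but not 10 R 2.
Serial (axiom D): yes — every world has a successor (e.g. 1 R 1).
Reflexive (axiom T): yes — every world is R-related to itself.
So F validates K; K4 would additionally require R to be transitive. The strongest is K.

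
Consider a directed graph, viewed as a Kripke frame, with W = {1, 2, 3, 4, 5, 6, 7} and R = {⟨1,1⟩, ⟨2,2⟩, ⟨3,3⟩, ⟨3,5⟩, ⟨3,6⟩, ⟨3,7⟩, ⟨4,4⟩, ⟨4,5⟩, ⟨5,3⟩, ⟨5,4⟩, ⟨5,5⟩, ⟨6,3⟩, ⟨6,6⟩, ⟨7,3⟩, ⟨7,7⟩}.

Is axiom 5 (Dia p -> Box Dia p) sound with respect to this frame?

No

By correspondence theory, 5 is valid on a frame iff R is Euclidean.
Euclidean: no — 3 R 5 and 3 R 6, but not 5 R 6.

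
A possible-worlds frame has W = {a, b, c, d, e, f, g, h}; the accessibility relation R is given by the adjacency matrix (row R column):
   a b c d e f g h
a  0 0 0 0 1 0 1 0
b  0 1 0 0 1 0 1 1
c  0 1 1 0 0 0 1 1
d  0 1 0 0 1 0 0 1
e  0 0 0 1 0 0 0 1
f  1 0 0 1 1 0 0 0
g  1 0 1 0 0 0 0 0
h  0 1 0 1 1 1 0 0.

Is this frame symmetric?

Symmetric: no — a R e but not e R a.

No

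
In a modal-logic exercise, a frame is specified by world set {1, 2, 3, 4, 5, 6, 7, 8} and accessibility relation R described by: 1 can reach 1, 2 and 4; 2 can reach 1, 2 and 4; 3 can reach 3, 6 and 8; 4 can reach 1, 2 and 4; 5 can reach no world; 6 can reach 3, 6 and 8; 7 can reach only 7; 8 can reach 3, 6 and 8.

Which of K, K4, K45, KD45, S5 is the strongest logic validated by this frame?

Transitive (axiom 4): yes — every two-step R-path is closed by a direct edge.
Euclidean (axiom 5): yes — any two successors of a common world are R-related.
Serial (axiom D): no — 5 has no R-successor.
Reflexive (axiom T): no — 5 is not related to itself.
So F validates K, K4, K45; KD45 would additionally require R to be serial. The strongest is K45.

K45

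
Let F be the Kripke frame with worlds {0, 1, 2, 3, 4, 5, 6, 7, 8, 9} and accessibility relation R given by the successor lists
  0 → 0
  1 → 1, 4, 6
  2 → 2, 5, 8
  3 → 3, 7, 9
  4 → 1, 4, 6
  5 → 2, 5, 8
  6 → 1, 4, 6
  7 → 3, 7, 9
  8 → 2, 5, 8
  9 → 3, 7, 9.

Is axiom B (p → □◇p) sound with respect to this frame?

By correspondence theory, B is valid on a frame iff R is symmetric.
Symmetric: yes — every pair in R has its reverse in R.

Yes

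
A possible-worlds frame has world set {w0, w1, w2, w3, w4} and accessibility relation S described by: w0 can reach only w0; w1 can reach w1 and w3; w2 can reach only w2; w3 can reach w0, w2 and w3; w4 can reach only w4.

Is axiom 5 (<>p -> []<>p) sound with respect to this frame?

No

By correspondence theory, 5 is valid on a frame iff S is Euclidean.
Euclidean: no — w3 S w0 and w3 S w2, but not w0 S w2.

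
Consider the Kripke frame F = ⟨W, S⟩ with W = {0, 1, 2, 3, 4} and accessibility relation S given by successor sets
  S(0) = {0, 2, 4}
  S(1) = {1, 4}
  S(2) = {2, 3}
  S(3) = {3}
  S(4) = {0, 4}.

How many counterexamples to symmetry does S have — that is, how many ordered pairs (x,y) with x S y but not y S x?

3

Enumerating: (0,2), (1,4), (2,3).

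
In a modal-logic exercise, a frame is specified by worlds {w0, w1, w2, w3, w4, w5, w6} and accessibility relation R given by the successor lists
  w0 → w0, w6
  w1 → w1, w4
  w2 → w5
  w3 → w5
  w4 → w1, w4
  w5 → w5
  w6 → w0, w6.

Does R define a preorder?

Reflexive: no — w2 is not related to itself.
Transitive: yes — every two-step R-path is closed by a direct edge.
So R is not a preorder.

No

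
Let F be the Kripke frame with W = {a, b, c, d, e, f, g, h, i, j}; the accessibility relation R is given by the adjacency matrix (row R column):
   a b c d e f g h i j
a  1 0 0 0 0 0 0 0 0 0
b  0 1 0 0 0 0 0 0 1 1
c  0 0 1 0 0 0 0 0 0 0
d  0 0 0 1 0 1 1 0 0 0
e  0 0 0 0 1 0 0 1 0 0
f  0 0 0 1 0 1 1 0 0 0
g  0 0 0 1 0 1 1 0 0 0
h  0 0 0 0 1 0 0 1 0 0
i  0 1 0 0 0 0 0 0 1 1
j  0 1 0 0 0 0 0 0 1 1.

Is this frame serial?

Yes

Serial: yes — every world has a successor (e.g. a R a).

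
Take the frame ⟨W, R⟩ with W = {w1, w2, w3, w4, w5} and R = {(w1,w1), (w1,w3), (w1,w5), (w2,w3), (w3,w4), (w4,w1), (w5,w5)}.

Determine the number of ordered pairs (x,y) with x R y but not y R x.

Enumerating: (w1,w3), (w1,w5), (w2,w3), (w3,w4), (w4,w1).

5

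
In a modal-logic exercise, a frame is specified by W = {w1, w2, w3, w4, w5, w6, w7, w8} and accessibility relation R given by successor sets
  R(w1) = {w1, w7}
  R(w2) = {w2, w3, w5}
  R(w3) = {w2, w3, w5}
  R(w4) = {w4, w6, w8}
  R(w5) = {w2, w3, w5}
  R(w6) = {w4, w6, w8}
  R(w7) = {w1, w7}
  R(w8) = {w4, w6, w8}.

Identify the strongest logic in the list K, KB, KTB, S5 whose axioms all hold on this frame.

Symmetric (axiom B): yes — every pair in R has its reverse in R.
Reflexive (axiom T): yes — every world is R-related to itself.
Euclidean (axiom 5): yes — any two successors of a common world are R-related.
So F validates K, KB, KTB, S5. The strongest is S5.

S5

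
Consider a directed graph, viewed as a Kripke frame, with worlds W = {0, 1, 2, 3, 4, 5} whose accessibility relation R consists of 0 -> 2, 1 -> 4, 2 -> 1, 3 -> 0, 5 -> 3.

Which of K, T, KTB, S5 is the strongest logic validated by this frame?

K

Reflexive (axiom T): no — 0 is not related to itself.
Symmetric (axiom B): no — 0 R 2 but not 2 R 0.
Euclidean (axiom 5): no — 0 R 2 and 0 R 2, but not 2 R 2.
So F validates K; T would additionally require R to be reflexive. The strongest is K.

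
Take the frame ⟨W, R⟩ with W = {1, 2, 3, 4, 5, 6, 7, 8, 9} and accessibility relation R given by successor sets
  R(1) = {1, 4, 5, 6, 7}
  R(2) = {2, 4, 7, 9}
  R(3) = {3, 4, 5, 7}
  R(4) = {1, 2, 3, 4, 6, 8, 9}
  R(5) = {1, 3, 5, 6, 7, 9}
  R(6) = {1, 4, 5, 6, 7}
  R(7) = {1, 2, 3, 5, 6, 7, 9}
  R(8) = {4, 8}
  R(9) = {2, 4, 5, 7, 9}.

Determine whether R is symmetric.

Yes

Symmetric: yes — every pair in R has its reverse in R.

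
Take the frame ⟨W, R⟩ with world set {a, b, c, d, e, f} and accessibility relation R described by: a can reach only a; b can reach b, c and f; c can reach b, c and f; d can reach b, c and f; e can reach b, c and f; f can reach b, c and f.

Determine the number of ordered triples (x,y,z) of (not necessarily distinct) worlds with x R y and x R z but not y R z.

0

R is Euclidean; there are no such tuples.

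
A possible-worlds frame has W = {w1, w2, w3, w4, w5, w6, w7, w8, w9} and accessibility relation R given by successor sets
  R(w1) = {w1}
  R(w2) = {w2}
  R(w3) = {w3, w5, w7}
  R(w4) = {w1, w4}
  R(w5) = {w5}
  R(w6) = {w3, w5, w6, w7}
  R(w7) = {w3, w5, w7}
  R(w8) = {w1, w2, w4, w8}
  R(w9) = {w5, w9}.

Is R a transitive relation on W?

Transitive: yes — every two-step R-path is closed by a direct edge.

Yes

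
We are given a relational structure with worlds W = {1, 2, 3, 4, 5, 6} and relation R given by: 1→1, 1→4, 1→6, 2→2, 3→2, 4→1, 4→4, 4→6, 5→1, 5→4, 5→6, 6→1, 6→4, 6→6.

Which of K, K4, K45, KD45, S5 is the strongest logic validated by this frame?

Transitive (axiom 4): yes — every two-step R-path is closed by a direct edge.
Euclidean (axiom 5): yes — any two successors of a common world are R-related.
Serial (axiom D): yes — every world has a successor (e.g. 1 R 1).
Reflexive (axiom T): no — 3 is not related to itself.
So F validates K, K4, K45, KD45; S5 would additionally require R to be reflexive. The strongest is KD45.

KD45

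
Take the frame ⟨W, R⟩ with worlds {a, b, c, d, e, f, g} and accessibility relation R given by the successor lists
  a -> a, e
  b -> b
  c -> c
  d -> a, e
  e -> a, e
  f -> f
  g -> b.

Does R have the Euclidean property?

Euclidean: yes — any two successors of a common world are R-related.

Yes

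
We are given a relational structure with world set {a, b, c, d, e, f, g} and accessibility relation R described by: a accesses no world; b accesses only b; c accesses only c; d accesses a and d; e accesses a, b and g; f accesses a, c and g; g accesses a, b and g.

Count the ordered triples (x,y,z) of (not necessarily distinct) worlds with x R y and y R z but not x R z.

Enumerating: (f,g,b).

1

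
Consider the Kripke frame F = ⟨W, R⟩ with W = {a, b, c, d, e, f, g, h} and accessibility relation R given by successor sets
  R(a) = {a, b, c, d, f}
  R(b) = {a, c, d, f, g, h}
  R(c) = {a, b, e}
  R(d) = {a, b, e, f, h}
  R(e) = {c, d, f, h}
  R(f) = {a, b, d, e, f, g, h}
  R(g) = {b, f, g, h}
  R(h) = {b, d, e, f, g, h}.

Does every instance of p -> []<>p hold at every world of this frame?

Yes

The schema B characterises exactly the symmetric frames.
Symmetric: yes — every pair in R has its reverse in R.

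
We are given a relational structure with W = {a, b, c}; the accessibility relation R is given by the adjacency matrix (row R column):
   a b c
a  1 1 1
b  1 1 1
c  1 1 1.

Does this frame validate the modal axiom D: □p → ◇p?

By correspondence theory, D is valid on a frame iff R is serial.
Serial: yes — every world has a successor (e.g. a R a).

Yes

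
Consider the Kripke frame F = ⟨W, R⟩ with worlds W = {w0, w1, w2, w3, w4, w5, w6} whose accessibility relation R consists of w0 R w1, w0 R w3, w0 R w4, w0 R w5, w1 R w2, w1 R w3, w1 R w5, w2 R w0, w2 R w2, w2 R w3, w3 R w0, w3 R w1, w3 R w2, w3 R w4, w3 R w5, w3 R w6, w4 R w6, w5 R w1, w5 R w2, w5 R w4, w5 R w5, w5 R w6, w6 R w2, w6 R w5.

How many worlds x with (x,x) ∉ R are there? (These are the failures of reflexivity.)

Enumerating: w0, w1, w3, w4, w6.

5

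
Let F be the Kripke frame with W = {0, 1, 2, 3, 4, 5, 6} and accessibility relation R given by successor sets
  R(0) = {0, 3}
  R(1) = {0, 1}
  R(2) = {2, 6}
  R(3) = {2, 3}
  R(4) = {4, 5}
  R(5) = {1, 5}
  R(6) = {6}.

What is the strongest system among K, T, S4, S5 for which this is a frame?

T

Reflexive (axiom T): yes — every world is R-related to itself.
Transitive (axiom 4): no — 0 R 3 and 3 R 2, but not 0 R 2.
Euclidean (axiom 5): no — 0 R 3 and 0 R 0, but not 3 R 0.
So F validates K, T; S4 would additionally require R to be transitive. The strongest is T.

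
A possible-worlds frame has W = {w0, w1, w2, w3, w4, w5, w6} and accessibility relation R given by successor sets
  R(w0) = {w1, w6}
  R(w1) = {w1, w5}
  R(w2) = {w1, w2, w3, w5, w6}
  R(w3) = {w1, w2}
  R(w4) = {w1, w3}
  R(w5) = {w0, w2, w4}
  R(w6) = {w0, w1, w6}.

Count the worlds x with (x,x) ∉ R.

4

Enumerating: w0, w3, w4, w5.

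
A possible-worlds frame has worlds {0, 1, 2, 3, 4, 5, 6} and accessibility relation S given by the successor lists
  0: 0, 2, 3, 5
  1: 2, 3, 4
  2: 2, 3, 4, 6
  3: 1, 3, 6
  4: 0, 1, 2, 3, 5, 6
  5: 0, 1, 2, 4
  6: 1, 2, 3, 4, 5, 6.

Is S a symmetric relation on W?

Symmetric: no — 0 S 2 but not 2 S 0.

No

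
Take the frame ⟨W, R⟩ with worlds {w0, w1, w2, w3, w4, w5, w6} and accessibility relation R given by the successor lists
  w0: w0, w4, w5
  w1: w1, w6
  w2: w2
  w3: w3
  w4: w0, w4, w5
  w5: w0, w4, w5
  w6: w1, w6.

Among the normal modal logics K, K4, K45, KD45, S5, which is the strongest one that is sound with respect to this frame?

Transitive (axiom 4): yes — every two-step R-path is closed by a direct edge.
Euclidean (axiom 5): yes — any two successors of a common world are R-related.
Serial (axiom D): yes — every world has a successor (e.g. w0 R w0).
Reflexive (axiom T): yes — every world is R-related to itself.
So F validates K, K4, K45, KD45, S5. The strongest is S5.

S5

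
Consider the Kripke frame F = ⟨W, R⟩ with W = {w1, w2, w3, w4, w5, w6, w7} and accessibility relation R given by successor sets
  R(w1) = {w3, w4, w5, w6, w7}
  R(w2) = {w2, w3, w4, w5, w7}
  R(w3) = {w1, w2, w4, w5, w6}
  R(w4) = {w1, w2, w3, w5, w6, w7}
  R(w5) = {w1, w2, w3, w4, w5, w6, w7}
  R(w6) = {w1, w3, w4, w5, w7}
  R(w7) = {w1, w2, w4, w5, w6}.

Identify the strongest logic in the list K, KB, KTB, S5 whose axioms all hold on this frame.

Symmetric (axiom B): yes — every pair in R has its reverse in R.
Reflexive (axiom T): no — w1 is not related to itself.
Euclidean (axiom 5): no — w1 R w3 and w1 R w7, but not w3 R w7.
So F validates K, KB; KTB would additionally require R to be reflexive. The strongest is KB.

KB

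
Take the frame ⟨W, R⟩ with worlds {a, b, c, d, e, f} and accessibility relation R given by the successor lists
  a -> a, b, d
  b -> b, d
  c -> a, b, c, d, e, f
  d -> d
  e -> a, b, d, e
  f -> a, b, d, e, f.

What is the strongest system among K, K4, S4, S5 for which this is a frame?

S4

Transitive (axiom 4): yes — every two-step R-path is closed by a direct edge.
Reflexive (axiom T): yes — every world is R-related to itself.
Euclidean (axiom 5): no — a R d and a R b, but not d R b.
So F validates K, K4, S4; S5 would additionally require R to be Euclidean. The strongest is S4.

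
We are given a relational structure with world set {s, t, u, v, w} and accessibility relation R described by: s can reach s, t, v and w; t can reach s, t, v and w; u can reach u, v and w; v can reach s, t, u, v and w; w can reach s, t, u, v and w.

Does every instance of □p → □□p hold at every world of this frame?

Axiom 4 corresponds to the accessibility relation being transitive.
Transitive: no — s R v and v R u, but not s R u.

No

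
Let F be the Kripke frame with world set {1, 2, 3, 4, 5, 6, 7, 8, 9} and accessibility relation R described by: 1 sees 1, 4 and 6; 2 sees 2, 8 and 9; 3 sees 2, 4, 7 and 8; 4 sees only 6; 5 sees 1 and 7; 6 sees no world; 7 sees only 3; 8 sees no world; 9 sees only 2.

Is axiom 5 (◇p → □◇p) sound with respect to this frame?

By correspondence theory, 5 is valid on a frame iff R is Euclidean.
Euclidean: no — 1 R 6 and 1 R 4, but not 6 R 4.

No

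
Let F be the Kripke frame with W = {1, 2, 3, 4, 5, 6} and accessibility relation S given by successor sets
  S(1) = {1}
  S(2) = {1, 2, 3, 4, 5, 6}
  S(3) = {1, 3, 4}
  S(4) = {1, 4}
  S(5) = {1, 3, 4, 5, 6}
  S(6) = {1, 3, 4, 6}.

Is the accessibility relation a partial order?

Yes

Reflexive: yes — every world is S-related to itself.
Transitive: yes — every two-step S-path is closed by a direct edge.
Antisymmetric: yes — no distinct pair is related both ways.
So S is a partial order.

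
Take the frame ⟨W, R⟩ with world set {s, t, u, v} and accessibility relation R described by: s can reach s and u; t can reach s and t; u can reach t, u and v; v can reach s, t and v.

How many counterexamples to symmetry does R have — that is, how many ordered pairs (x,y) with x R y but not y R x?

Enumerating: (s,u), (t,s), (u,t), (u,v), (v,s), (v,t).

6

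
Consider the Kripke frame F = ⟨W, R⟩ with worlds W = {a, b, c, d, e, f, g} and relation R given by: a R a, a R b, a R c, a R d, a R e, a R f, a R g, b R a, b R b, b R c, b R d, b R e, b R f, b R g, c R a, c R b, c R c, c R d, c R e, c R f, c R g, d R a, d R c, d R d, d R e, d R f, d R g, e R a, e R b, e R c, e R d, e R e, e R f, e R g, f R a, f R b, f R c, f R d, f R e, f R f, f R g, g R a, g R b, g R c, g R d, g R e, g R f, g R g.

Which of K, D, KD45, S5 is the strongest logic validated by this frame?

D

Serial (axiom D): yes — every world has a successor (e.g. a R a).
Euclidean (axiom 5): no — a R d and a R b, but not d R b.
Transitive (axiom 4): no — d R a and a R b, but not d R b.
Reflexive (axiom T): yes — every world is R-related to itself.
So F validates K, D; KD45 would additionally require R to be Euclidean and transitive. The strongest is D.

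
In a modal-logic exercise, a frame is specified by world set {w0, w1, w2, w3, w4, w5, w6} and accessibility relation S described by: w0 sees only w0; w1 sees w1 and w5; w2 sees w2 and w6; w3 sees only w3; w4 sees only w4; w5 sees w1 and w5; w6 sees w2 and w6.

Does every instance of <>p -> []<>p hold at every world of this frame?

Yes

The schema 5 characterises exactly the Euclidean frames.
Euclidean: yes — any two successors of a common world are S-related.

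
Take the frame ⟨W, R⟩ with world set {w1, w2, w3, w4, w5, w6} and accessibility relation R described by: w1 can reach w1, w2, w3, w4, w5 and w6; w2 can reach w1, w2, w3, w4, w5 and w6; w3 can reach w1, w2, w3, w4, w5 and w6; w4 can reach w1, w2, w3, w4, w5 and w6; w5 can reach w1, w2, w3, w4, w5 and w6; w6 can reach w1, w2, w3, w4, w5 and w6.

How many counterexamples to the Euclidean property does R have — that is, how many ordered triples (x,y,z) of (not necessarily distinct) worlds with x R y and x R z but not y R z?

0

R is Euclidean; there are no such tuples.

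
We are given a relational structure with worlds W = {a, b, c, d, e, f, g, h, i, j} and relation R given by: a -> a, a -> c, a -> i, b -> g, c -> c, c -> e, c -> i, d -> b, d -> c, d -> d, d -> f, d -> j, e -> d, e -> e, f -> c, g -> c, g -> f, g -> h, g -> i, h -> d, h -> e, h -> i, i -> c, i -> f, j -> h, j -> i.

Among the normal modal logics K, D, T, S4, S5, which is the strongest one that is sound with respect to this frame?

Serial (axiom D): yes — every world has a successor (e.g. a R a).
Reflexive (axiom T): no — b is not related to itself.
Transitive (axiom 4): no — a R c and c R e, but not a R e.
Euclidean (axiom 5): no — c R e and c R i, but not e R i.
So F validates K, D; T would additionally require R to be reflexive. The strongest is D.

D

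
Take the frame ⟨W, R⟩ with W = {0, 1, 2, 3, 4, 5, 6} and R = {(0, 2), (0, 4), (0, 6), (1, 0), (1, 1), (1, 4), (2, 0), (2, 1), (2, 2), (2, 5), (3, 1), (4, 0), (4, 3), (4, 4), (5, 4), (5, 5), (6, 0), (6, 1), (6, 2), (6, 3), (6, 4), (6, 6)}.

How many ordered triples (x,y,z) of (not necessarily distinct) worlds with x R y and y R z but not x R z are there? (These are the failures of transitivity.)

Enumerating: (0,2,0), (0,2,1), (0,2,5), (0,4,0), (0,4,3), (0,6,0), (0,6,1), (0,6,3), (1,0,2), (1,0,6), (1,4,3), (2,0,4), … and 11 more.
Total: 23.

23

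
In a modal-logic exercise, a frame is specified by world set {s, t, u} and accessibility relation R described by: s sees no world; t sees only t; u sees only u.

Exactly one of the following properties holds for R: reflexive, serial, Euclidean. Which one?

Euclidean

Reflexive: no — s is not related to itself.
Serial: no — s has no R-successor.
Euclidean: yes — any two successors of a common world are R-related.
Only Euclidean holds.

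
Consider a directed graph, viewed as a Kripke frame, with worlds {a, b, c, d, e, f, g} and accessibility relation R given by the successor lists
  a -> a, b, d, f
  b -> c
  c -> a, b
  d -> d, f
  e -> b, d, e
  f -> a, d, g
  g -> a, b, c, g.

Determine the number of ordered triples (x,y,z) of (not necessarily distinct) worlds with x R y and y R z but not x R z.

Enumerating: (a,b,c), (a,f,g), (b,c,a), (b,c,b), (c,a,d), (c,a,f), (c,b,c), (d,f,a), (d,f,g), (e,b,c), (e,d,f), (f,a,b), (f,a,f), (f,d,f), (f,g,b), (f,g,c), (g,a,d), (g,a,f).

18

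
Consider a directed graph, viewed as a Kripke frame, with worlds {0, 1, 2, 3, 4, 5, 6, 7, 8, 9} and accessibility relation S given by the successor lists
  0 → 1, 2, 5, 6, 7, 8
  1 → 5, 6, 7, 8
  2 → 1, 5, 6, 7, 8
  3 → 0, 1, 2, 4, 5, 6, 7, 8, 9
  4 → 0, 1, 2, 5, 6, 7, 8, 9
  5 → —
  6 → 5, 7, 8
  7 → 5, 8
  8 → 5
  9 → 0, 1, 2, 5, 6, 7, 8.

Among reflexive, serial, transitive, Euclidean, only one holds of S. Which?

transitive

Reflexive: no — 0 is not related to itself.
Serial: no — 5 has no S-successor.
Transitive: yes — every two-step S-path is closed by a direct edge.
Euclidean: no — 0 S 1 and 0 S 2, but not 1 S 2.
Only transitive holds.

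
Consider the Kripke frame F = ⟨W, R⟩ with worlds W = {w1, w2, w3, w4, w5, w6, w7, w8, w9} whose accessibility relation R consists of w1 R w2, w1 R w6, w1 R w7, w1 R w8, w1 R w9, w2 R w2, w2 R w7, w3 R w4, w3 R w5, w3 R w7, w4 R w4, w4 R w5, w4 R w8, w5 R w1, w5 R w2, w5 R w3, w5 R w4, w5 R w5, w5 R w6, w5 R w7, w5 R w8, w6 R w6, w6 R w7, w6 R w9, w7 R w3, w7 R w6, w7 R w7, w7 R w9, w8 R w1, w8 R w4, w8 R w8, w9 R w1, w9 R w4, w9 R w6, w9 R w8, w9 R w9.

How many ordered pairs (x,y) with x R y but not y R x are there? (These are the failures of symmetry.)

Enumerating: (w1,w2), (w1,w6), (w1,w7), (w2,w7), (w3,w4), (w5,w1), (w5,w2), (w5,w6), (w5,w7), (w5,w8), (w7,w9), (w9,w4), (w9,w8).

13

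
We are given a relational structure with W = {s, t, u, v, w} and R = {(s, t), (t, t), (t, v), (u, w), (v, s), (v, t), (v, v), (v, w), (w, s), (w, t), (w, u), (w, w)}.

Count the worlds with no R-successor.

0

R is serial; there are no such worlds.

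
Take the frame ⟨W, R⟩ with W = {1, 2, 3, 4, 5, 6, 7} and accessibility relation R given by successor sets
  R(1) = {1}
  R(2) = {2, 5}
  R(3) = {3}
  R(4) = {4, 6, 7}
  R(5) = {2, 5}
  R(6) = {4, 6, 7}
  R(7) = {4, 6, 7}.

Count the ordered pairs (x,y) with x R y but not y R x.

R is symmetric; there are no such tuples.

0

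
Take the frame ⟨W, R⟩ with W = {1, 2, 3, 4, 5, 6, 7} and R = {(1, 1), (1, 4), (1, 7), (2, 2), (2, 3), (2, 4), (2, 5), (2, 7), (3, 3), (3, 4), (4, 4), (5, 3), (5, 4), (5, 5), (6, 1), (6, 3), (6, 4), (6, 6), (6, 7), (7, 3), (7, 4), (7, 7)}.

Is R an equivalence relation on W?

Reflexive: yes — every world is R-related to itself.
Symmetric: no — 1 R 4 but not 4 R 1.
Transitive: no — 1 R 7 and 7 R 3, but not 1 R 3.
So R is not an equivalence relation.

No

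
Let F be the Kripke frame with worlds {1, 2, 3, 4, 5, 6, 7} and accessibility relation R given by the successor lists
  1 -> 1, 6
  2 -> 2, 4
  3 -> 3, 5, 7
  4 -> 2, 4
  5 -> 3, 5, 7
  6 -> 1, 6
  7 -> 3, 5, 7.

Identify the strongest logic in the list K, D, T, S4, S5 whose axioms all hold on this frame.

Serial (axiom D): yes — every world has a successor (e.g. 1 R 1).
Reflexive (axiom T): yes — every world is R-related to itself.
Transitive (axiom 4): yes — every two-step R-path is closed by a direct edge.
Euclidean (axiom 5): yes — any two successors of a common world are R-related.
So F validates K, D, T, S4, S5. The strongest is S5.

S5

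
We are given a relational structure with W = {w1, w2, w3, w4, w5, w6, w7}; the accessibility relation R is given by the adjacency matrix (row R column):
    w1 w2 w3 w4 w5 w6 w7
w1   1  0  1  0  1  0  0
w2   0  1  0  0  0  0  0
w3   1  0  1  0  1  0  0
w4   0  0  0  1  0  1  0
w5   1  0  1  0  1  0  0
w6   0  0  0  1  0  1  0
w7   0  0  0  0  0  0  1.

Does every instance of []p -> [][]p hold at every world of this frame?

Axiom 4 corresponds to the accessibility relation being transitive.
Transitive: yes — every two-step R-path is closed by a direct edge.

Yes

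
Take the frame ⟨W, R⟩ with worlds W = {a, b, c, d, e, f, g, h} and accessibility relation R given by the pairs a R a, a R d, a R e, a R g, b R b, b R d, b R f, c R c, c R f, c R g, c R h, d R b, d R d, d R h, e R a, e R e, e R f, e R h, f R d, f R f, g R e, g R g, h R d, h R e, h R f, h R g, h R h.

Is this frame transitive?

Transitive: no — a R d and d R b, but not a R b.

No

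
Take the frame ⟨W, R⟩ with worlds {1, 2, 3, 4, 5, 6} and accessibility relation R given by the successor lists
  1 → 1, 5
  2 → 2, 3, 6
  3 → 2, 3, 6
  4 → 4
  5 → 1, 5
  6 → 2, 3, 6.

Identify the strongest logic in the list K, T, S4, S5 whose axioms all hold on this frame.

Reflexive (axiom T): yes — every world is R-related to itself.
Transitive (axiom 4): yes — every two-step R-path is closed by a direct edge.
Euclidean (axiom 5): yes — any two successors of a common world are R-related.
So F validates K, T, S4, S5. The strongest is S5.

S5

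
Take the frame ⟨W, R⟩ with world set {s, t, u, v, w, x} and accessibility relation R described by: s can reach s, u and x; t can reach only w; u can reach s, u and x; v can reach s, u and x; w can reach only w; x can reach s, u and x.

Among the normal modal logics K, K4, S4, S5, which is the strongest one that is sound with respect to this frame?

Transitive (axiom 4): yes — every two-step R-path is closed by a direct edge.
Reflexive (axiom T): no — t is not related to itself.
Euclidean (axiom 5): yes — any two successors of a common world are R-related.
So F validates K, K4; S4 would additionally require R to be reflexive. The strongest is K4.

K4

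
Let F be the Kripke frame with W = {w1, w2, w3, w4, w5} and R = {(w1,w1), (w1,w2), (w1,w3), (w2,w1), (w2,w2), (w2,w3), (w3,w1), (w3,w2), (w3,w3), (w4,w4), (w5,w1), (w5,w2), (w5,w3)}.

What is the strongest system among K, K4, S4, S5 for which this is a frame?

K4

Transitive (axiom 4): yes — every two-step R-path is closed by a direct edge.
Reflexive (axiom T): no — w5 is not related to itself.
Euclidean (axiom 5): yes — any two successors of a common world are R-related.
So F validates K, K4; S4 would additionally require R to be reflexive. The strongest is K4.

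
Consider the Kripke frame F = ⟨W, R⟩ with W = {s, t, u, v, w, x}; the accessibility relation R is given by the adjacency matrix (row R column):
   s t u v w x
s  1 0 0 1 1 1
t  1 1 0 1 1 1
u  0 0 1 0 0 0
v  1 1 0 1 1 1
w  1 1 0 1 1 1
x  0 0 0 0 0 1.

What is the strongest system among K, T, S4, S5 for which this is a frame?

Reflexive (axiom T): yes — every world is R-related to itself.
Transitive (axiom 4): no — s R v and v R t, but not s R t.
Euclidean (axiom 5): no — s R x and s R v, but not x R v.
So F validates K, T; S4 would additionally require R to be transitive. The strongest is T.

T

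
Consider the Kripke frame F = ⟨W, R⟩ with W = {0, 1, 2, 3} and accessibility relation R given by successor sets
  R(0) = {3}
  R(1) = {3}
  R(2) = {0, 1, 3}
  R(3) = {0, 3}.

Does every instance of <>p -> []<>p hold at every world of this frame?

The schema 5 characterises exactly the Euclidean frames.
Euclidean: no — 2 R 0 and 2 R 1, but not 0 R 1.

No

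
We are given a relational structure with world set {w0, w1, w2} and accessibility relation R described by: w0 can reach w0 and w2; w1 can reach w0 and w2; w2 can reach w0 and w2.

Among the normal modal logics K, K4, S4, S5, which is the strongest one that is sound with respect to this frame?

K4

Transitive (axiom 4): yes — every two-step R-path is closed by a direct edge.
Reflexive (axiom T): no — w1 is not related to itself.
Euclidean (axiom 5): yes — any two successors of a common world are R-related.
So F validates K, K4; S4 would additionally require R to be reflexive. The strongest is K4.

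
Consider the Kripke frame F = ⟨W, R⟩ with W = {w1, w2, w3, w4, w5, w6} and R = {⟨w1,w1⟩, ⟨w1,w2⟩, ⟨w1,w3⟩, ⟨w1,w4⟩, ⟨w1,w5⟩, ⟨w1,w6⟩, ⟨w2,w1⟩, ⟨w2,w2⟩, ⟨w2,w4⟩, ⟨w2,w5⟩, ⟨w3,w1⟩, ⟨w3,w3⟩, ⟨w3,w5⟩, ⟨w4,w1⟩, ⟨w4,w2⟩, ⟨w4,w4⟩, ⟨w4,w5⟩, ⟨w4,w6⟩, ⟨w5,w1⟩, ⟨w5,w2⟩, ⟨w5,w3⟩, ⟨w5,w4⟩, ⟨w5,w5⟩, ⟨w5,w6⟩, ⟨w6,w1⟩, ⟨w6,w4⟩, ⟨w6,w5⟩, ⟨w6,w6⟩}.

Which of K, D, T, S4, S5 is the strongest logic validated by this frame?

T

Serial (axiom D): yes — every world has a successor (e.g. w1 R w1).
Reflexive (axiom T): yes — every world is R-related to itself.
Transitive (axiom 4): no — w2 R w1 and w1 R w3, but not w2 R w3.
Euclidean (axiom 5): no — w1 R w2 and w1 R w3, but not w2 R w3.
So F validates K, D, T; S4 would additionally require R to be transitive. The strongest is T.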